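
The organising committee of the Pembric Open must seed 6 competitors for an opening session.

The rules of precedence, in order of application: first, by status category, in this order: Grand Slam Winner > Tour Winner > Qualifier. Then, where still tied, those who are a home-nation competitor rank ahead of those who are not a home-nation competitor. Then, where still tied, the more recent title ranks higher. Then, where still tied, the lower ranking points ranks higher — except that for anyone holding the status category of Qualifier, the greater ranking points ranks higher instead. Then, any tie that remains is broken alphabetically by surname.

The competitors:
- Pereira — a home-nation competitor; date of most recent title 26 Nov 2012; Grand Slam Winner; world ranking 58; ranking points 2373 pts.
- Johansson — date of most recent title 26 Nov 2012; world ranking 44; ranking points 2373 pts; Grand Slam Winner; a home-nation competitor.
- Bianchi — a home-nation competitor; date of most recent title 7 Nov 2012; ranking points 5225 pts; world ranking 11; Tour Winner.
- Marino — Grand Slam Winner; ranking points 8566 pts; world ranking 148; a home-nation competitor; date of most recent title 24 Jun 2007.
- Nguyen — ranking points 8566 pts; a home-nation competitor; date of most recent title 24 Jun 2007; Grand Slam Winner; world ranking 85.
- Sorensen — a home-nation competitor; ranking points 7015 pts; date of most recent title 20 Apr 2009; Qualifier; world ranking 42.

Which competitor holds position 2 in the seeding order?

By status category: Johansson, Pereira, Marino and Nguyen (Grand Slam Winner); then Bianchi (Tour Winner); then Sorensen (Qualifier).
Johansson, Pereira, Marino and Nguyen are each a home-nation competitor, so the next rule applies.
Among Johansson, Pereira, Marino and Nguyen, by date of most recent title (later first): Johansson and Pereira (26 Nov 2012) before Marino and Nguyen (24 Jun 2007).
Johansson and Pereira both have ranking points 2373 pts, so the next rule applies.
Among Johansson and Pereira, alphabetically by surname: Johansson before Pereira.
Marino and Nguyen both have ranking points 8566 pts, so the next rule applies.
Among Marino and Nguyen, alphabetically by surname: Marino before Nguyen.
Order: Johansson, Pereira, Marino, Nguyen, Bianchi, Sorensen.

Pereira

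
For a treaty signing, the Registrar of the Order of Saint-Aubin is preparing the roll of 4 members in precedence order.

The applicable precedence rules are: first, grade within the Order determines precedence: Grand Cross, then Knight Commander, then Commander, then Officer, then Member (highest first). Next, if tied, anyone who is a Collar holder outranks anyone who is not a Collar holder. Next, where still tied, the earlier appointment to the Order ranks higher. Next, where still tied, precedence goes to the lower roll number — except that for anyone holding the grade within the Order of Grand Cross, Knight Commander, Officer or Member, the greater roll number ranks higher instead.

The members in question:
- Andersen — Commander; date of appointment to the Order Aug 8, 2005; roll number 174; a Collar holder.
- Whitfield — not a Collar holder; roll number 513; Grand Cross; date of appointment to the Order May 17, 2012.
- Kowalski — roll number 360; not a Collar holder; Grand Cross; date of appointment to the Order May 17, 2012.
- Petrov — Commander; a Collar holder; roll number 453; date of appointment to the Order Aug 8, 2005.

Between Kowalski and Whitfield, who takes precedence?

By grade within the Order: Whitfield and Kowalski (Grand Cross); then Andersen and Petrov (Commander).
Whitfield and Kowalski are each not a Collar holder, so the next rule applies.
Whitfield and Kowalski both have date of appointment to the Order May 17, 2012, so the next rule applies.
Among Whitfield and Kowalski, by roll number (higher first) (reversed rule for this group): Whitfield (513) before Kowalski (360).
Andersen and Petrov are each a Collar holder, so the next rule applies.
Andersen and Petrov both have date of appointment to the Order Aug 8, 2005, so the next rule applies.
Among Andersen and Petrov, by roll number (lower first): Andersen (174) before Petrov (453).
So Whitfield takes precedence.

Whitfield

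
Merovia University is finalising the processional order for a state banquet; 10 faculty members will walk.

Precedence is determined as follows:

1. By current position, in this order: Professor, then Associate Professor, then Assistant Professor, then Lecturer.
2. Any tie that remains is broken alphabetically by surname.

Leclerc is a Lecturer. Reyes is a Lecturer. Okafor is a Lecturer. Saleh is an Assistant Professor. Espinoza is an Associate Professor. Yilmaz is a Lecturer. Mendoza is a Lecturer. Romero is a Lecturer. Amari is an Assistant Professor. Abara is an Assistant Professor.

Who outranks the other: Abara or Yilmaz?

Abara

By current position: Espinoza (Associate Professor); then Abara, Amari and Saleh (Assistant Professor); then Leclerc, Mendoza, Okafor, Reyes, Romero and Yilmaz (Lecturer).
Among Abara, Amari and Saleh, alphabetically by surname: Abara before Amari before Saleh.
Among Leclerc, Mendoza, Okafor, Reyes, Romero and Yilmaz, alphabetically by surname: Leclerc before Mendoza before Okafor before Reyes before Romero before Yilmaz.
So Abara takes precedence.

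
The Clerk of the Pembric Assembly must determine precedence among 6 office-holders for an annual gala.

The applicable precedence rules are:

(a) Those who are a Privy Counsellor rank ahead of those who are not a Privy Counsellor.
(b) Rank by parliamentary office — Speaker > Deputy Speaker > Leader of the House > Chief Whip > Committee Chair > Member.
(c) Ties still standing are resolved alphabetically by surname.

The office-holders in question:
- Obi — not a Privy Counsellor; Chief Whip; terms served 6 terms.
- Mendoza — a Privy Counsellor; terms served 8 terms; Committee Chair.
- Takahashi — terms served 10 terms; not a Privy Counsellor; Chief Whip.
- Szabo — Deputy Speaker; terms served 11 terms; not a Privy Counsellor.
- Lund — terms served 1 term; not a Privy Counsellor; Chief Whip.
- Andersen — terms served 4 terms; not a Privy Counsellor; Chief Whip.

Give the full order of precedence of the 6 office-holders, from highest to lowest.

By the first rule: Mendoza (a Privy Counsellor); then Szabo, Andersen, Lund, Obi and Takahashi (each not a Privy Counsellor).
Among Szabo, Andersen, Lund, Obi and Takahashi, by parliamentary office: Szabo (Deputy Speaker) before Andersen, Lund, Obi and Takahashi (Chief Whip).
Among Andersen, Lund, Obi and Takahashi, alphabetically by surname: Andersen before Lund before Obi before Takahashi.
Full order: Mendoza, Szabo, Andersen, Lund, Obi, Takahashi.

Mendoza, Szabo, Andersen, Lund, Obi, Takahashi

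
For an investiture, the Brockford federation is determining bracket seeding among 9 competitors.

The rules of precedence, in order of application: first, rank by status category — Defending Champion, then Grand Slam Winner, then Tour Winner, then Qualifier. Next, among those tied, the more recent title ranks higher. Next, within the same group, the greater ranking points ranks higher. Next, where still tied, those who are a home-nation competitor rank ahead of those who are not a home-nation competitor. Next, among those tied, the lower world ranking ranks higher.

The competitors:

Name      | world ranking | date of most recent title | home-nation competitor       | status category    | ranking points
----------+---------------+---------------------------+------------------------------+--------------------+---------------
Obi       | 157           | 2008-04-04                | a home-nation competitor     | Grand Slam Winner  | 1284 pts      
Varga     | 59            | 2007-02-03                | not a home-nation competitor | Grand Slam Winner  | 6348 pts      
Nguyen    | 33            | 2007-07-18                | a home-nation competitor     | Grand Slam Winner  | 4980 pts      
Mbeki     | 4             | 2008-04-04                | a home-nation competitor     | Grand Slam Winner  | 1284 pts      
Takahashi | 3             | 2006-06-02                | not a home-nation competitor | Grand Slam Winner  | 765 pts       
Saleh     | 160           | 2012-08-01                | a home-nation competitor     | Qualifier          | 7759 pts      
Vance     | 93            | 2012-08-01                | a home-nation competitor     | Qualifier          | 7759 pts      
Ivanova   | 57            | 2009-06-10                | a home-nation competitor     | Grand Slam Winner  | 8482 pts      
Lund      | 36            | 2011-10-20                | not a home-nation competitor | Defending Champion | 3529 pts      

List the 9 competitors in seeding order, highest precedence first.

By status category: Lund (Defending Champion); then Ivanova, Mbeki, Obi, Nguyen, Varga and Takahashi (Grand Slam Winner); then Vance and Saleh (Qualifier).
Among Ivanova, Mbeki, Obi, Nguyen, Varga and Takahashi, by date of most recent title (later first): Ivanova (2009-06-10) before Mbeki and Obi (2008-04-04) before Nguyen (2007-07-18) before Varga (2007-02-03) before Takahashi (2006-06-02).
Mbeki and Obi both have ranking points 1284 pts, so the next rule applies.
Mbeki and Obi are each a home-nation competitor, so the next rule applies.
Among Mbeki and Obi, by world ranking (lower first): Mbeki (4) before Obi (157).
Vance and Saleh both have date of most recent title 2012-08-01, so the next rule applies.
Vance and Saleh both have ranking points 7759 pts, so the next rule applies.
Vance and Saleh are each a home-nation competitor, so the next rule applies.
Among Vance and Saleh, by world ranking (lower first): Vance (93) before Saleh (160).
Full order: Lund, Ivanova, Mbeki, Obi, Nguyen, Varga, Takahashi, Vance, Saleh.

Lund, Ivanova, Mbeki, Obi, Nguyen, Varga, Takahashi, Vance, Saleh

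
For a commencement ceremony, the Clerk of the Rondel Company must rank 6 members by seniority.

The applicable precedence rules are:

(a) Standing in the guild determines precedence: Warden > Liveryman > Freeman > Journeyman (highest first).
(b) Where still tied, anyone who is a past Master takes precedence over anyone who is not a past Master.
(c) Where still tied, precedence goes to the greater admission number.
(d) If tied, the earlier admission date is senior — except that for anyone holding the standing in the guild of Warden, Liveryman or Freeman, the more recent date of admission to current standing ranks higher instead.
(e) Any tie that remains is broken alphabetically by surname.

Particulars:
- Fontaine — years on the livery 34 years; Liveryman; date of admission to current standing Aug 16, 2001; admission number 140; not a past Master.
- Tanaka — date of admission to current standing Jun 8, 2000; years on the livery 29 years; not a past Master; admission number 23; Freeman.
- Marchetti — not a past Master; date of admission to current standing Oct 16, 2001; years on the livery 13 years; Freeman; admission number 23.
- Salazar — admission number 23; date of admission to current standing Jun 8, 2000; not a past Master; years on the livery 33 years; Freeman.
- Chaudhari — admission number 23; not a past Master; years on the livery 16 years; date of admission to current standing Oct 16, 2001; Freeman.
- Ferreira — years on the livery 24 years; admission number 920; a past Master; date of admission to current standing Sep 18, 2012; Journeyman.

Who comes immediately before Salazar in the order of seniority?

Marchetti

By standing in the guild: Fontaine (Liveryman); then Chaudhari, Marchetti, Salazar and Tanaka (Freeman); then Ferreira (Journeyman).
Chaudhari, Marchetti, Salazar and Tanaka are each not a past Master, so the next rule applies.
Chaudhari, Marchetti, Salazar and Tanaka all have admission number 23, so the next rule applies.
Among Chaudhari, Marchetti, Salazar and Tanaka, by date of admission to current standing (later first) (reversed rule for this group): Chaudhari and Marchetti (Oct 16, 2001) before Salazar and Tanaka (Jun 8, 2000).
Among Chaudhari and Marchetti, alphabetically by surname: Chaudhari before Marchetti.
Among Salazar and Tanaka, alphabetically by surname: Salazar before Tanaka.
Order: Fontaine, Chaudhari, Marchetti, Salazar, Tanaka, Ferreira.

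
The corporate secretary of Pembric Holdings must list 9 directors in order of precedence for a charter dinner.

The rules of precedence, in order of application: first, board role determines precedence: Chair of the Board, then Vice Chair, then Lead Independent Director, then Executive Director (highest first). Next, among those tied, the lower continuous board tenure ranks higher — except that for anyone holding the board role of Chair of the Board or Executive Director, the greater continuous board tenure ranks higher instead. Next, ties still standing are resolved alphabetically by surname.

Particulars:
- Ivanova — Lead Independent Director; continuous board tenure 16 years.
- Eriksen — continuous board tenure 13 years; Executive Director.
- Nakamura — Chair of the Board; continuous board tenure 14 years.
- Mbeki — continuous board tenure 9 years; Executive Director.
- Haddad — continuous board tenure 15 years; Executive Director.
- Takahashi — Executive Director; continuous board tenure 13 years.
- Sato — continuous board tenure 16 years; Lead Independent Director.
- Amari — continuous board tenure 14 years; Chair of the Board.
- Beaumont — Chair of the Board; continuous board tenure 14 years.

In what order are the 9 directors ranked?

By board role: Amari, Beaumont and Nakamura (Chair of the Board); then Ivanova and Sato (Lead Independent Director); then Haddad, Eriksen, Takahashi and Mbeki (Executive Director).
Amari, Beaumont and Nakamura all have continuous board tenure 14 years, so the next rule applies.
Among Amari, Beaumont and Nakamura, alphabetically by surname: Amari before Beaumont before Nakamura.
Ivanova and Sato both have continuous board tenure 16 years, so the next rule applies.
Among Ivanova and Sato, alphabetically by surname: Ivanova before Sato.
Among Haddad, Eriksen, Takahashi and Mbeki, by continuous board tenure (higher first) (reversed rule for this group): Haddad (15 years) before Eriksen and Takahashi (13 years) before Mbeki (9 years).
Among Eriksen and Takahashi, alphabetically by surname: Eriksen before Takahashi.
Full order: Amari, Beaumont, Nakamura, Ivanova, Sato, Haddad, Eriksen, Takahashi, Mbeki.

Amari, Beaumont, Nakamura, Ivanova, Sato, Haddad, Eriksen, Takahashi, Mbeki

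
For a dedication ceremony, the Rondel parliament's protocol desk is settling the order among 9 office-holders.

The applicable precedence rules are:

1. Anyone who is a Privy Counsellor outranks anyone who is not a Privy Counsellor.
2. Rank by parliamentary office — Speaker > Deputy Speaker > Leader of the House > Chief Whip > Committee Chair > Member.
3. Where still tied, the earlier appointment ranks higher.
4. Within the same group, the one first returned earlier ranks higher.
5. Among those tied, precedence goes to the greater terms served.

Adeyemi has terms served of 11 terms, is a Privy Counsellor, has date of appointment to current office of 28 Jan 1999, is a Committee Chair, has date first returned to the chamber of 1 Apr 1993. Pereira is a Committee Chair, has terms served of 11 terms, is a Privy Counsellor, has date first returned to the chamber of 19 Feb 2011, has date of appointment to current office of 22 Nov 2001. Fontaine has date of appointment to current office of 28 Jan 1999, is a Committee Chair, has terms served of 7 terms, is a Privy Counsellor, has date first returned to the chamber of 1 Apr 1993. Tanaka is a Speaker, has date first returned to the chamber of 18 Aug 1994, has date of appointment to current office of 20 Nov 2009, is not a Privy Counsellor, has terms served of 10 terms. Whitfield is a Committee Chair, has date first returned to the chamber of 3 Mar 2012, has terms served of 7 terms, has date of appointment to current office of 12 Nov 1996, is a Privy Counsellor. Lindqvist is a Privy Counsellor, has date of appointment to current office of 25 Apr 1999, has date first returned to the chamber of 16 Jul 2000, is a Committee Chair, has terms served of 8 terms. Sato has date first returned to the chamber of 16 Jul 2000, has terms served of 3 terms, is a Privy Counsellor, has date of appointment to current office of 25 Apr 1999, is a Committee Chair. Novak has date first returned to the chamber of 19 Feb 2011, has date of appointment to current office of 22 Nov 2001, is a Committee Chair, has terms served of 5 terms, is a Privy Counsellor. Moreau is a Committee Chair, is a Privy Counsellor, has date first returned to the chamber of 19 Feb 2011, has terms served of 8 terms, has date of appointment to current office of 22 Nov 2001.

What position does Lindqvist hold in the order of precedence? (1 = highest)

4

By the first rule: Whitfield, Adeyemi, Fontaine, Lindqvist, Sato, Pereira, Moreau and Novak (each a Privy Counsellor); then Tanaka (not a Privy Counsellor).
Whitfield, Adeyemi, Fontaine, Lindqvist, Sato, Pereira, Moreau and Novak are each Committee Chair, so the next rule applies.
Among Whitfield, Adeyemi, Fontaine, Lindqvist, Sato, Pereira, Moreau and Novak, by date of appointment to current office (earlier first): Whitfield (12 Nov 1996) before Adeyemi and Fontaine (28 Jan 1999) before Lindqvist and Sato (25 Apr 1999) before Pereira, Moreau and Novak (22 Nov 2001).
Adeyemi and Fontaine both have date first returned to the chamber 1 Apr 1993, so the next rule applies.
Among Adeyemi and Fontaine, by terms served (higher first): Adeyemi (11 terms) before Fontaine (7 terms).
Lindqvist and Sato both have date first returned to the chamber 16 Jul 2000, so the next rule applies.
Among Lindqvist and Sato, by terms served (higher first): Lindqvist (8 terms) before Sato (3 terms).
Pereira, Moreau and Novak all have date first returned to the chamber 19 Feb 2011, so the next rule applies.
Among Pereira, Moreau and Novak, by terms served (higher first): Pereira (11 terms) before Moreau (8 terms) before Novak (5 terms).
Order: Whitfield, Adeyemi, Fontaine, Lindqvist, Sato, Pereira, Moreau, Novak, Tanaka. So position 4.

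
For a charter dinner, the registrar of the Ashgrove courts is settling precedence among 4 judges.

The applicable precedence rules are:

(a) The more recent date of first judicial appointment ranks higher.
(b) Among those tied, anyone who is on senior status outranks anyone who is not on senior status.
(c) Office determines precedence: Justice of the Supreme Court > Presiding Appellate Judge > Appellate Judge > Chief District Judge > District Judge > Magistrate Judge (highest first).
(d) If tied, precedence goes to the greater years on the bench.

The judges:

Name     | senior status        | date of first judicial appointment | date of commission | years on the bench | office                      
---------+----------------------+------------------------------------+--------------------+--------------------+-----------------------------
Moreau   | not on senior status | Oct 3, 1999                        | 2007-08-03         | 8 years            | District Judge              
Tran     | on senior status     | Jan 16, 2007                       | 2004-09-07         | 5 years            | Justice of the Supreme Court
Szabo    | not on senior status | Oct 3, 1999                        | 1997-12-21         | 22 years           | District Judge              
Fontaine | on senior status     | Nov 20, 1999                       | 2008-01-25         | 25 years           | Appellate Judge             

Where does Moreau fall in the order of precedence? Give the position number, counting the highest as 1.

By date of first judicial appointment (later first): Tran (Jan 16, 2007); then Fontaine (Nov 20, 1999); then Szabo and Moreau (both Oct 3, 1999).
Szabo and Moreau are each not on senior status, so the next rule applies.
Szabo and Moreau are each District Judge, so the next rule applies.
Among Szabo and Moreau, by years on the bench (higher first): Szabo (22 years) before Moreau (8 years).
Order: Tran, Fontaine, Szabo, Moreau. So position 4.

4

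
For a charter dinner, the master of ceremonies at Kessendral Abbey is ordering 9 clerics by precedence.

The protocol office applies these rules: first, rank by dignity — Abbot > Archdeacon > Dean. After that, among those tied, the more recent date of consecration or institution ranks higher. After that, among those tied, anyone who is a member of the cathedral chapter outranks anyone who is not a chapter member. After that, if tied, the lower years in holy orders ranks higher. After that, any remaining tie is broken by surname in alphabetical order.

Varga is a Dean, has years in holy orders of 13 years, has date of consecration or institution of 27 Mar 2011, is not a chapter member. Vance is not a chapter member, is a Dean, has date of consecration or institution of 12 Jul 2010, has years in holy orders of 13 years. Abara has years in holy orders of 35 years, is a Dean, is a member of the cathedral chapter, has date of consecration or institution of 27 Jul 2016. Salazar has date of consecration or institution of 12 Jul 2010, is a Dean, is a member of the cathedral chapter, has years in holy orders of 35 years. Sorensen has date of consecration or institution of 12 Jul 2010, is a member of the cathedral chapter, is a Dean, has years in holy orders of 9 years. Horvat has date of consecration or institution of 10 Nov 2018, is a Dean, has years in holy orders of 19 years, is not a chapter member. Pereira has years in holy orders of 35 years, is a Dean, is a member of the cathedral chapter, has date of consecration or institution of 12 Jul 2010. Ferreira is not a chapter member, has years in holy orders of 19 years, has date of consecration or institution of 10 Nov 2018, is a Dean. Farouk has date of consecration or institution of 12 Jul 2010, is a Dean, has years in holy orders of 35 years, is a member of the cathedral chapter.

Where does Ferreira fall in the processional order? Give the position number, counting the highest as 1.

By dignity: Ferreira, Horvat, Abara, Varga, Sorensen, Farouk, Pereira, Salazar and Vance (Dean).
Among Ferreira, Horvat, Abara, Varga, Sorensen, Farouk, Pereira, Salazar and Vance, by date of consecration or institution (later first): Ferreira and Horvat (10 Nov 2018) before Abara (27 Jul 2016) before Varga (27 Mar 2011) before Sorensen, Farouk, Pereira, Salazar and Vance (12 Jul 2010).
Ferreira and Horvat are each not a chapter member, so the next rule applies.
Ferreira and Horvat both have years in holy orders 19 years, so the next rule applies.
Among Ferreira and Horvat, alphabetically by surname: Ferreira before Horvat.
Among Sorensen, Farouk, Pereira, Salazar and Vance, a member of the cathedral chapter before not a chapter member: Sorensen, Farouk, Pereira and Salazar (a member of the cathedral chapter) before Vance (not a chapter member).
Among Sorensen, Farouk, Pereira and Salazar, by years in holy orders (lower first): Sorensen (9 years) before Farouk, Pereira and Salazar (35 years).
Among Farouk, Pereira and Salazar, alphabetically by surname: Farouk before Pereira before Salazar.
Order: Ferreira, Horvat, Abara, Varga, Sorensen, Farouk, Pereira, Salazar, Vance. So position 1.

1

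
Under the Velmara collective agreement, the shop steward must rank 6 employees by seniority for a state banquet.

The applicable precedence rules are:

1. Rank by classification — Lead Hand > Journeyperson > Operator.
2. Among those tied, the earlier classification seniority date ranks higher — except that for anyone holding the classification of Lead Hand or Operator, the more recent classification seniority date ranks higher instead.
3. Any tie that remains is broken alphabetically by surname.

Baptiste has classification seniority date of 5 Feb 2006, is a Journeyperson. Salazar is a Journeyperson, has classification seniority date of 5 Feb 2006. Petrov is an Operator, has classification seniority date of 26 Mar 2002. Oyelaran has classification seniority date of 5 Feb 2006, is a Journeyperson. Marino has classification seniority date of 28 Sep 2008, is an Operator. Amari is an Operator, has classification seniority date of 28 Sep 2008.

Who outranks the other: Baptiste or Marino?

By classification: Baptiste, Oyelaran and Salazar (Journeyperson); then Amari, Marino and Petrov (Operator).
Baptiste, Oyelaran and Salazar all have classification seniority date 5 Feb 2006, so the next rule applies.
Among Baptiste, Oyelaran and Salazar, alphabetically by surname: Baptiste before Oyelaran before Salazar.
Among Amari, Marino and Petrov, by classification seniority date (later first) (reversed rule for this group): Amari and Marino (28 Sep 2008) before Petrov (26 Mar 2002).
Among Amari and Marino, alphabetically by surname: Amari before Marino.
So Baptiste takes precedence.

Baptiste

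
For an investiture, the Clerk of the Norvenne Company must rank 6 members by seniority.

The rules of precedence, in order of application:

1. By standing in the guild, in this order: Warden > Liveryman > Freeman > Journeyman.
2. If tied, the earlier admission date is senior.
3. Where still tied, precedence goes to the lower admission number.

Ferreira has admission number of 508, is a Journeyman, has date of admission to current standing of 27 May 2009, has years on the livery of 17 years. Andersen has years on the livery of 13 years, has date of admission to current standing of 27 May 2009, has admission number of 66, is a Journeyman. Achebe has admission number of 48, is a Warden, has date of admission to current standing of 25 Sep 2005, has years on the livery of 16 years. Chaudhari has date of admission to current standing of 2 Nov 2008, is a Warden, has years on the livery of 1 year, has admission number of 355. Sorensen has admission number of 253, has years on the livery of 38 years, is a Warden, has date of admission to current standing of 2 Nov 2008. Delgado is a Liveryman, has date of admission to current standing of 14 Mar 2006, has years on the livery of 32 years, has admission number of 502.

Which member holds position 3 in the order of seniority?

By standing in the guild: Achebe, Sorensen and Chaudhari (Warden); then Delgado (Liveryman); then Andersen and Ferreira (Journeyman).
Among Achebe, Sorensen and Chaudhari, by date of admission to current standing (earlier first): Achebe (25 Sep 2005) before Sorensen and Chaudhari (2 Nov 2008).
Among Sorensen and Chaudhari, by admission number (lower first): Sorensen (253) before Chaudhari (355).
Andersen and Ferreira both have date of admission to current standing 27 May 2009, so the next rule applies.
Among Andersen and Ferreira, by admission number (lower first): Andersen (66) before Ferreira (508).
Order: Achebe, Sorensen, Chaudhari, Delgado, Andersen, Ferreira.

Chaudhari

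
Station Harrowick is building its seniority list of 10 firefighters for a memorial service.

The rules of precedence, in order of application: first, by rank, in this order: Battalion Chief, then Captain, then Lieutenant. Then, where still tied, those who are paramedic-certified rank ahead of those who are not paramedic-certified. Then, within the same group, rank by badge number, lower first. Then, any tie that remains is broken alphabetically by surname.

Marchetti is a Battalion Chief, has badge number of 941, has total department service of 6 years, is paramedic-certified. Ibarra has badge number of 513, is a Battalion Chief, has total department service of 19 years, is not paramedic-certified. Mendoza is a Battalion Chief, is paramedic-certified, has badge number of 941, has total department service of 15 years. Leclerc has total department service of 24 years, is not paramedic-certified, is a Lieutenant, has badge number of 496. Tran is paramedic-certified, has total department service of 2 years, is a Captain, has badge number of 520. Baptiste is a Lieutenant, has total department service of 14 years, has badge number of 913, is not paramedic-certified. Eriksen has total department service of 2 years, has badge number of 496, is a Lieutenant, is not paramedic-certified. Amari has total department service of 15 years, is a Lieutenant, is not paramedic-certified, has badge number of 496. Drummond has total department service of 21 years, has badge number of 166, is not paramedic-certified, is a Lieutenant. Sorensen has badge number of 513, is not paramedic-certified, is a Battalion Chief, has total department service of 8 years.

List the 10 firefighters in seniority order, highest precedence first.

Marchetti, Mendoza, Ibarra, Sorensen, Tran, Drummond, Amari, Eriksen, Leclerc, Baptiste

By rank: Marchetti, Mendoza, Ibarra and Sorensen (Battalion Chief); then Tran (Captain); then Drummond, Amari, Eriksen, Leclerc and Baptiste (Lieutenant).
Among Marchetti, Mendoza, Ibarra and Sorensen, paramedic-certified before not paramedic-certified: Marchetti and Mendoza (paramedic-certified) before Ibarra and Sorensen (not paramedic-certified).
Marchetti and Mendoza both have badge number 941, so the next rule applies.
Among Marchetti and Mendoza, alphabetically by surname: Marchetti before Mendoza.
Ibarra and Sorensen both have badge number 513, so the next rule applies.
Among Ibarra and Sorensen, alphabetically by surname: Ibarra before Sorensen.
Drummond, Amari, Eriksen, Leclerc and Baptiste are each not paramedic-certified, so the next rule applies.
Among Drummond, Amari, Eriksen, Leclerc and Baptiste, by badge number (lower first): Drummond (166) before Amari, Eriksen and Leclerc (496) before Baptiste (913).
Among Amari, Eriksen and Leclerc, alphabetically by surname: Amari before Eriksen before Leclerc.
Full order: Marchetti, Mendoza, Ibarra, Sorensen, Tran, Drummond, Amari, Eriksen, Leclerc, Baptiste.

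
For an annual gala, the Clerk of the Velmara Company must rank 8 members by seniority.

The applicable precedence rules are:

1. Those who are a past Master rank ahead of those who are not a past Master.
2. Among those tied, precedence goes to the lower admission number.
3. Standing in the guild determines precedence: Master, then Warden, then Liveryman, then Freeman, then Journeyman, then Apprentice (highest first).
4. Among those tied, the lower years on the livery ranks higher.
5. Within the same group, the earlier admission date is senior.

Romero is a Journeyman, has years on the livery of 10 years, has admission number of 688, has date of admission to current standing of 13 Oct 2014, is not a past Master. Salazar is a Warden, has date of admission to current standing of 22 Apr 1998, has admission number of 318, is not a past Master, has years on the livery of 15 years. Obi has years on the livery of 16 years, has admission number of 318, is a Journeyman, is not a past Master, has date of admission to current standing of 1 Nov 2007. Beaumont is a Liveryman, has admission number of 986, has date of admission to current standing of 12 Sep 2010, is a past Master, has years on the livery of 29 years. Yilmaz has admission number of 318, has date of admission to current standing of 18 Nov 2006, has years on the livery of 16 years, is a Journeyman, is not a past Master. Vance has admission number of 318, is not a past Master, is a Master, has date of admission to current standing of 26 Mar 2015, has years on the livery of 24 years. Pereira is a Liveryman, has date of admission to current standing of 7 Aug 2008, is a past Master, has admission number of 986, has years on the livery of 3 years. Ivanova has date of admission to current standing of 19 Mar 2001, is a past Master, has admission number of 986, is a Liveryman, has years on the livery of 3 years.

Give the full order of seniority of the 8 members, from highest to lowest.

Ivanova, Pereira, Beaumont, Vance, Salazar, Yilmaz, Obi, Romero

By the first rule: Ivanova, Pereira and Beaumont (each a past Master); then Vance, Salazar, Yilmaz, Obi and Romero (each not a past Master).
Ivanova, Pereira and Beaumont all have admission number 986, so the next rule applies.
Ivanova, Pereira and Beaumont are each Liveryman, so the next rule applies.
Among Ivanova, Pereira and Beaumont, by years on the livery (lower first): Ivanova and Pereira (3 years) before Beaumont (29 years).
Among Ivanova and Pereira, by date of admission to current standing (earlier first): Ivanova (19 Mar 2001) before Pereira (7 Aug 2008).
Among Vance, Salazar, Yilmaz, Obi and Romero, by admission number (lower first): Vance, Salazar, Yilmaz and Obi (318) before Romero (688).
Among Vance, Salazar, Yilmaz and Obi, by standing in the guild: Vance (Master) before Salazar (Warden) before Yilmaz and Obi (Journeyman).
Yilmaz and Obi both have years on the livery 16 years, so the next rule applies.
Among Yilmaz and Obi, by date of admission to current standing (earlier first): Yilmaz (18 Nov 2006) before Obi (1 Nov 2007).
Full order: Ivanova, Pereira, Beaumont, Vance, Salazar, Yilmaz, Obi, Romero.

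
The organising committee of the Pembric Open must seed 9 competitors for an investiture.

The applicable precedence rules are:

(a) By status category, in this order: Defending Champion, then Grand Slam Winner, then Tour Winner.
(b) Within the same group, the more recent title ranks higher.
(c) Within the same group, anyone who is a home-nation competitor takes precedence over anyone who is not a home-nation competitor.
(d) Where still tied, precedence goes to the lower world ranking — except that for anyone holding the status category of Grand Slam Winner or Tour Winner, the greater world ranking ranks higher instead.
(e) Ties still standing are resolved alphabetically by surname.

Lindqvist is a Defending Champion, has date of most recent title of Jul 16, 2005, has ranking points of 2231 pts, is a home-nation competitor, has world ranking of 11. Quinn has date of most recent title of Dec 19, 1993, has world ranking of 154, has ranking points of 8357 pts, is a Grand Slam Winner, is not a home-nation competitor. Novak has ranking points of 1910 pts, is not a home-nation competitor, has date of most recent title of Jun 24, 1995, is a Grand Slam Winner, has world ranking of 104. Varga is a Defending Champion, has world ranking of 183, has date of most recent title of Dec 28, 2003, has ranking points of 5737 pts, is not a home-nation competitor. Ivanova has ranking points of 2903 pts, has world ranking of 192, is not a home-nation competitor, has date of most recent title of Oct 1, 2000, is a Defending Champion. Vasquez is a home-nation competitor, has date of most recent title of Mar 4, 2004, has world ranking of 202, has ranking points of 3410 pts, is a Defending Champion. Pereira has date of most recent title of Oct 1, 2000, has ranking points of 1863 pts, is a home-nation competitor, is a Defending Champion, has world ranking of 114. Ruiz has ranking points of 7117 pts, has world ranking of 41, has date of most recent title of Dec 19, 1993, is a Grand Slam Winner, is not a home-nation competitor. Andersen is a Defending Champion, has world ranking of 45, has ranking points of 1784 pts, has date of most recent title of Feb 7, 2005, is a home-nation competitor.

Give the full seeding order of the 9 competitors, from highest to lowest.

By status category: Lindqvist, Andersen, Vasquez, Varga, Pereira and Ivanova (Defending Champion); then Novak, Quinn and Ruiz (Grand Slam Winner).
Among Lindqvist, Andersen, Vasquez, Varga, Pereira and Ivanova, by date of most recent title (later first): Lindqvist (Jul 16, 2005) before Andersen (Feb 7, 2005) before Vasquez (Mar 4, 2004) before Varga (Dec 28, 2003) before Pereira and Ivanova (Oct 1, 2000).
Among Pereira and Ivanova, a home-nation competitor before not a home-nation competitor: Pereira (a home-nation competitor) before Ivanova (not a home-nation competitor).
Among Novak, Quinn and Ruiz, by date of most recent title (later first): Novak (Jun 24, 1995) before Quinn and Ruiz (Dec 19, 1993).
Quinn and Ruiz are each not a home-nation competitor, so the next rule applies.
Among Quinn and Ruiz, by world ranking (higher first) (reversed rule for this group): Quinn (154) before Ruiz (41).
Full order: Lindqvist, Andersen, Vasquez, Varga, Pereira, Ivanova, Novak, Quinn, Ruiz.

Lindqvist, Andersen, Vasquez, Varga, Pereira, Ivanova, Novak, Quinn, Ruiz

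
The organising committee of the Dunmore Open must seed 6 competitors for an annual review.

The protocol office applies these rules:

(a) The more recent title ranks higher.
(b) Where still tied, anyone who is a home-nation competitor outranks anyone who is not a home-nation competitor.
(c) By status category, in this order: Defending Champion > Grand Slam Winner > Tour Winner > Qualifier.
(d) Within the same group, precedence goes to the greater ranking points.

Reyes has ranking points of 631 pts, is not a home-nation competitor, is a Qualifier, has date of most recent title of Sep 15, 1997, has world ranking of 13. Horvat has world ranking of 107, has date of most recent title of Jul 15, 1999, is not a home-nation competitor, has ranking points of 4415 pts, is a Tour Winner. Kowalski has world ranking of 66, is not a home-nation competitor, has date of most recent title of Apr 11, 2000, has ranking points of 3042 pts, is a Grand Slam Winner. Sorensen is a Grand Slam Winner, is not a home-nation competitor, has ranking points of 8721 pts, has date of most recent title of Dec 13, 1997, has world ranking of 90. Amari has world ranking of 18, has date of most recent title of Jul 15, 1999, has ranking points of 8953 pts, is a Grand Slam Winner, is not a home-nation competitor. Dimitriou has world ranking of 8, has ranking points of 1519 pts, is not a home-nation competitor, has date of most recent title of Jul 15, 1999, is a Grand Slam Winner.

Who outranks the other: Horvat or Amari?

Amari

By date of most recent title (later first): Kowalski (Apr 11, 2000); then Amari, Dimitriou and Horvat (each Jul 15, 1999); then Sorensen (Dec 13, 1997); then Reyes (Sep 15, 1997).
Amari, Dimitriou and Horvat are each not a home-nation competitor, so the next rule applies.
Among Amari, Dimitriou and Horvat, by status category: Amari and Dimitriou (Grand Slam Winner) before Horvat (Tour Winner).
Among Amari and Dimitriou, by ranking points (higher first): Amari (8953 pts) before Dimitriou (1519 pts).
So Amari takes precedence.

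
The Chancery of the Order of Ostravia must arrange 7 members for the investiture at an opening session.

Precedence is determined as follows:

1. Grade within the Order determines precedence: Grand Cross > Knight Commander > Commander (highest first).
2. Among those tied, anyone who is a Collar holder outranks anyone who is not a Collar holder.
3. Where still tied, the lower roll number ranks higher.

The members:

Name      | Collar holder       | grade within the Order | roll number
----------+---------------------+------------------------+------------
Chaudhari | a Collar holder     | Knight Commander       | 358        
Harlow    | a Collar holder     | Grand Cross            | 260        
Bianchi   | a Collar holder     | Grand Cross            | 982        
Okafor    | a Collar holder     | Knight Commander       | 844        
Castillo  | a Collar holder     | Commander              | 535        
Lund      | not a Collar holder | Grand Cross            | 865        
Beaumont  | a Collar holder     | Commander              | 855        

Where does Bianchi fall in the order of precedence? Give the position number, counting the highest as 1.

2

By grade within the Order: Harlow, Bianchi and Lund (Grand Cross); then Chaudhari and Okafor (Knight Commander); then Castillo and Beaumont (Commander).
Among Harlow, Bianchi and Lund, a Collar holder before not a Collar holder: Harlow and Bianchi (a Collar holder) before Lund (not a Collar holder).
Among Harlow and Bianchi, by roll number (lower first): Harlow (260) before Bianchi (982).
Chaudhari and Okafor are each a Collar holder, so the next rule applies.
Among Chaudhari and Okafor, by roll number (lower first): Chaudhari (358) before Okafor (844).
Castillo and Beaumont are each a Collar holder, so the next rule applies.
Among Castillo and Beaumont, by roll number (lower first): Castillo (535) before Beaumont (855).
Order: Harlow, Bianchi, Lund, Chaudhari, Okafor, Castillo, Beaumont. So position 2.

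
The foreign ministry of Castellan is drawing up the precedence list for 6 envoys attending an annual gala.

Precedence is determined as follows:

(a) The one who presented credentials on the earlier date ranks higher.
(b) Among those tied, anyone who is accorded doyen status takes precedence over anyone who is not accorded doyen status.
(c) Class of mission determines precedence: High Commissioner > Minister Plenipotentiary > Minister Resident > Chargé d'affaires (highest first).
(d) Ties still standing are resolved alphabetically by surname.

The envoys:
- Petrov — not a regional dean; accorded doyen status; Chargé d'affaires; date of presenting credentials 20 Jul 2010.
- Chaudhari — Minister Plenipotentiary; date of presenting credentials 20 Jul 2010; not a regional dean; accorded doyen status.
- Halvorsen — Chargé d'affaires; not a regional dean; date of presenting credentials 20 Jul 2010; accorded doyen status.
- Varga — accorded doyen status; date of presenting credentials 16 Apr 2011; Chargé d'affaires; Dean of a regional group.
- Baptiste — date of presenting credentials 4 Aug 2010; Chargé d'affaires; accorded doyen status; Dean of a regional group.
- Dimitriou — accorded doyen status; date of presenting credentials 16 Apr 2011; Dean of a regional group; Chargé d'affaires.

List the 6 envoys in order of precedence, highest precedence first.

By date of presenting credentials (earlier first): Chaudhari, Halvorsen and Petrov (each 20 Jul 2010); then Baptiste (4 Aug 2010); then Dimitriou and Varga (both 16 Apr 2011).
Chaudhari, Halvorsen and Petrov are each accorded doyen status, so the next rule applies.
Among Chaudhari, Halvorsen and Petrov, by class of mission: Chaudhari (Minister Plenipotentiary) before Halvorsen and Petrov (Chargé d'affaires).
Among Halvorsen and Petrov, alphabetically by surname: Halvorsen before Petrov.
Dimitriou and Varga are each accorded doyen status, so the next rule applies.
Dimitriou and Varga are each Chargé d'affaires, so the next rule applies.
Among Dimitriou and Varga, alphabetically by surname: Dimitriou before Varga.
Full order: Chaudhari, Halvorsen, Petrov, Baptiste, Dimitriou, Varga.

Chaudhari, Halvorsen, Petrov, Baptiste, Dimitriou, Varga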